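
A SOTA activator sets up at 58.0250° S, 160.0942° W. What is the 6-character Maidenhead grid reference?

AD91wx

Shift to the Maidenhead origin (180°W, 90°S): lon 19.9058, lat 31.9750.
Field (20°×10°, letters A–R): 19.9058/20 → 0 → A, 31.9750/10 → 3 → D; chars AD.
Square (2°×1°, digits 0–9): 19.9058/2 → 9, 1.9750/1 → 1; chars 91.
Subsquare (5′×2.5′, letters a–x): 1.9058/0.0833333 → 22 → w, 0.9750/0.0416667 → 23 → x; chars wx.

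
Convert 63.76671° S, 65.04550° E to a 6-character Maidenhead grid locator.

MC26mf

Offset from 180°W / 90°S: lon 245.0455°, lat 26.2333°.
Field: 245.0455/20 → 12 → M, 26.2333/10 → 2 → C; chars MC.
Square: 5.0455/2 → 2, 6.2333/1 → 6; chars 26.
Subsquare: 1.0455/0.0833333 → 12 → m, 0.2333/0.0416667 → 5 → f; chars mf.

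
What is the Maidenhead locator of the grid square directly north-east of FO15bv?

FO15cw

Longitude subsquare b = 1; +1 → 2 = c.
Latitude subsquare v = 21; +1 → 22 = w.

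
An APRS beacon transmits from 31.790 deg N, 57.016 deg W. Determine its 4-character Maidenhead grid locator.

GM11

Add 180° to longitude and 90° to latitude: 122.98, 121.79.
Field (20°×10°, letters A–R): lon ⌊122.98/20⌋ = 6 → G; lat ⌊121.79/10⌋ = 12 → M.
Square (2°×1°, digits 0–9): lon ⌊2.98/2⌋ = 1; lat ⌊1.79/1⌋ = 1.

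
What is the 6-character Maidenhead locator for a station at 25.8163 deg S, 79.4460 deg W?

FG04ge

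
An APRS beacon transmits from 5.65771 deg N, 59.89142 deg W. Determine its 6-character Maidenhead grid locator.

Offset from 180°W / 90°S: lon 120.1086°, lat 95.6577°.
Field: lon ⌊120.1086/20⌋ = 6 → G; lat ⌊95.6577/10⌋ = 9 → J.
Square: lon ⌊0.1086/2⌋ = 0; lat ⌊5.6577/1⌋ = 5.
Subsquare: lon ⌊0.1086/0.0833333⌋ = 1 → b; lat ⌊0.6577/0.0416667⌋ = 15 → p.

GJ05bp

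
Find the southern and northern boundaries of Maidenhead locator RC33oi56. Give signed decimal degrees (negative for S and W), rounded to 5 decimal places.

-66.64167, -66.63750

Field R=17, C=2: +17·20° lon, +2·10° lat → SW at lon 160°, lat -70°.
Square 3, 3: +3·2° lon, +3·1° lat → SW at lon 166°, lat -67°.
Subsquare o=14, i=8: +14·0.0833333° lon, +8·0.0416667° lat → SW at lon 167.167°, lat -66.6667°.
Extended square 5, 6: +5·0.00833333° lon, +6·0.00416667° lat → SW at lon 167.208°, lat -66.6417°.
Cell spans 0.00833333° lon × 0.00416667° lat.
south -66.64167, north -66.63750.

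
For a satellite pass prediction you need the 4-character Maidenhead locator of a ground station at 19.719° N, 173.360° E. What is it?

RK69

Offset from 180°W / 90°S: lon 353.36°, lat 109.72°.
Field (20°×10°, letters A–R): 353.36/20 → 17 → R, 109.72/10 → 10 → K; chars RK.
Square (2°×1°, digits 0–9): 13.36/2 → 6, 9.72/1 → 9; chars 69.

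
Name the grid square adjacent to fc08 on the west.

EC98

Longitude square 0; −1 → -1, wraps to 9, carry into field.
Longitude field F = 5; −1 → 4 = E.
The latitude characters are unchanged.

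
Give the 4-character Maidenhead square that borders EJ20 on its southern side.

Latitude square 0; −1 → -1, wraps to 9, carry into field.
Latitude field J = 9; −1 → 8 = I.
The longitude characters are unchanged.

EI29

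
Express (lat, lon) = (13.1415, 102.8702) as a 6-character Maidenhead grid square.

OK13kd

Shift to the Maidenhead origin (180°W, 90°S): lon 282.8702, lat 103.1415.
Field: lon ⌊282.8702/20⌋ = 14 → O; lat ⌊103.1415/10⌋ = 10 → K.
Square: lon ⌊2.8702/2⌋ = 1; lat ⌊3.1415/1⌋ = 3.
Subsquare: lon ⌊0.8702/0.0833333⌋ = 10 → k; lat ⌊0.1415/0.0416667⌋ = 3 → d.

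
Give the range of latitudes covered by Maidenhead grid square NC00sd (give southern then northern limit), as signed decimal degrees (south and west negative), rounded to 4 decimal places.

Field N=13, C=2: +13·20° lon, +2·10° lat → SW at lon 80°, lat -70°.
Square 0, 0: +0·2° lon, +0·1° lat → SW at lon 80°, lat -70°.
Subsquare s=18, d=3: +18·0.0833333° lon, +3·0.0416667° lat → SW at lon 81.5°, lat -69.875°.
Cell spans 0.0833333° lon × 0.0416667° lat.
south -69.8750, north -69.8333.

-69.8750, -69.8333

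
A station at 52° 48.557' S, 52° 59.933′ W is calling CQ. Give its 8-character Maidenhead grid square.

Add 180° to longitude and 90° to latitude: 127.00112, 37.19072.
Field (20°×10°, letters A–R): 127.00112/20 → 6 → G, 37.19072/10 → 3 → D; chars GD.
Square (2°×1°, digits 0–9): 7.00112/2 → 3, 7.19072/1 → 7; chars 37.
Subsquare (5′×2.5′, letters a–x): 1.00112/0.0833333 → 12 → m, 0.19072/0.0416667 → 4 → e; chars me.
Extended square (30″×15″, digits 0–9): 0.00112/0.00833333 → 0, 0.02405/0.00416667 → 5; chars 05.

GD37me05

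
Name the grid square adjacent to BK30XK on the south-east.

Longitude subsquare x = 23; +1 → 24, wraps to 0 = a, carry into square.
Longitude square 3; +1 → 4.
Latitude subsquare k = 10; −1 → 9 = j.

BK40aj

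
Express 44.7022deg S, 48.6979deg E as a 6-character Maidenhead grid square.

LE45ih

Offset from 180°W / 90°S: lon 228.6979°, lat 45.2978°.
Field: 228.6979/20 → 11 → L, 45.2978/10 → 4 → E; chars LE.
Square: 8.6979/2 → 4, 5.2978/1 → 5; chars 45.
Subsquare: 0.6979/0.0833333 → 8 → i, 0.2978/0.0416667 → 7 → h; chars ih.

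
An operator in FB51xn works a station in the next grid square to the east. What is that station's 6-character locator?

Longitude subsquare x = 23; +1 → 24, wraps to 0 = a, carry into square.
Longitude square 5; +1 → 6.
The latitude characters are unchanged.

FB61an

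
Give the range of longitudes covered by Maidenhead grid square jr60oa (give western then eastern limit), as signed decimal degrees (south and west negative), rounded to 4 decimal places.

Field J=9, R=17: +9·20° lon, +17·10° lat → SW at lon 0°, lat 80°.
Square 6, 0: +6·2° lon, +0·1° lat → SW at lon 12°, lat 80°.
Subsquare o=14, a=0: +14·0.0833333° lon, +0·0.0416667° lat → SW at lon 13.1667°, lat 80°.
Cell spans 0.0833333° lon × 0.0416667° lat.
west 13.1667, east 13.2500.

13.1667, 13.2500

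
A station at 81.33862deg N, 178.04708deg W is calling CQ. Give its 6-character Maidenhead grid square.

AR01xi

Add 180° to longitude and 90° to latitude: 1.9529, 171.3386.
Field: lon ⌊1.9529/20⌋ = 0 → A; lat ⌊171.3386/10⌋ = 17 → R.
Square: lon ⌊1.9529/2⌋ = 0; lat ⌊1.3386/1⌋ = 1.
Subsquare: lon ⌊1.9529/0.0833333⌋ = 23 → x; lat ⌊0.3386/0.0416667⌋ = 8 → i.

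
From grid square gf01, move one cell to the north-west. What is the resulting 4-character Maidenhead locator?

FF92

Longitude square 0; −1 → -1, wraps to 9, carry into field.
Longitude field G = 6; −1 → 5 = F.
Latitude square 1; +1 → 2.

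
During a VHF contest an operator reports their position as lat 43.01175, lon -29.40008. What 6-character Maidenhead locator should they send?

HN53ha

Shift to the Maidenhead origin (180°W, 90°S): lon 150.5999, lat 133.0118.
Field: lon ⌊150.5999/20⌋ = 7 → H; lat ⌊133.0118/10⌋ = 13 → N.
Square: lon ⌊10.5999/2⌋ = 5; lat ⌊3.0118/1⌋ = 3.
Subsquare: lon ⌊0.5999/0.0833333⌋ = 7 → h; lat ⌊0.0118/0.0416667⌋ = 0 → a.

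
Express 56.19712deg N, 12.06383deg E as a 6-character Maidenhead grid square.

Shift to the Maidenhead origin (180°W, 90°S): lon 192.0638, lat 146.1971.
Field: 192.0638/20 → 9 → J, 146.1971/10 → 14 → O; chars JO.
Square: 12.0638/2 → 6, 6.1971/1 → 6; chars 66.
Subsquare: 0.0638/0.0833333 → 0 → a, 0.1971/0.0416667 → 4 → e; chars ae.

JO66ae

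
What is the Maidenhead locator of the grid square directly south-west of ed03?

Longitude square 0; −1 → -1, wraps to 9, carry into field.
Longitude field E = 4; −1 → 3 = D.
Latitude square 3; −1 → 2.

DD92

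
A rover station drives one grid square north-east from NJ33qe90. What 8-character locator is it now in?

NJ33re01

Longitude extended square 9; +1 → 10, wraps to 0, carry into subsquare.
Longitude subsquare q = 16; +1 → 17 = r.
Latitude extended square 0; +1 → 1.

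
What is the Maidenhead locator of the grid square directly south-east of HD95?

ID04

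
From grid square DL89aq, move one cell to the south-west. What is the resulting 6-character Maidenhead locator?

DL79xp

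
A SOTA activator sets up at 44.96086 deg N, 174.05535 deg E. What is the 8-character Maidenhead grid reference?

RN74ax60

Add 180° to longitude and 90° to latitude: 354.05535, 134.96086.
Field: 354.05535/20 → 17 → R, 134.96086/10 → 13 → N; chars RN.
Square: 14.05535/2 → 7, 4.96086/1 → 4; chars 74.
Subsquare: 0.05535/0.0833333 → 0 → a, 0.96086/0.0416667 → 23 → x; chars ax.
Extended square: 0.05535/0.00833333 → 6, 0.00253/0.00416667 → 0; chars 60.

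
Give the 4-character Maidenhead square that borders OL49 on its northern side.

OM40

Latitude square 9; +1 → 10, wraps to 0, carry into field.
Latitude field L = 11; +1 → 12 = M.
The longitude characters are unchanged.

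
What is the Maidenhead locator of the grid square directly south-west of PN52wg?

PN52vf

Longitude subsquare w = 22; −1 → 21 = v.
Latitude subsquare g = 6; −1 → 5 = f.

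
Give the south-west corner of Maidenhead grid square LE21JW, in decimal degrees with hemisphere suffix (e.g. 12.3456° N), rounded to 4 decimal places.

48.0833° S, 44.7500° E

Field L=11, E=4: +11·20° lon, +4·10° lat → SW at lon 40°, lat -50°.
Square 2, 1: +2·2° lon, +1·1° lat → SW at lon 44°, lat -49°.
Subsquare j=9, w=22: +9·0.0833333° lon, +22·0.0416667° lat → SW at lon 44.75°, lat -48.0833°.
latitude 48.0833° S, longitude 44.7500° E.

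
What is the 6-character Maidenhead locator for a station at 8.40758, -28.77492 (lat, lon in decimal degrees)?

HJ58oj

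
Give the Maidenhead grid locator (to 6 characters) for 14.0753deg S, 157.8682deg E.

QH85ww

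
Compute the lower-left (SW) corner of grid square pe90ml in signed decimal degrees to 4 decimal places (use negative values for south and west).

-49.5417, 139.0000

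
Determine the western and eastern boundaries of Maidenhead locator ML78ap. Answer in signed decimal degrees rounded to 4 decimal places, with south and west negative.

Field M=12, L=11: +12·20° lon, +11·10° lat → SW at lon 60°, lat 20°.
Square 7, 8: +7·2° lon, +8·1° lat → SW at lon 74°, lat 28°.
Subsquare a=0, p=15: +0·0.0833333° lon, +15·0.0416667° lat → SW at lon 74°, lat 28.625°.
Cell spans 0.0833333° lon × 0.0416667° lat.
west 74.0000, east 74.0833.

74.0000, 74.0833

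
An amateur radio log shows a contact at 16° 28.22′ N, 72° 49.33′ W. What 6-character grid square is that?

FK36ol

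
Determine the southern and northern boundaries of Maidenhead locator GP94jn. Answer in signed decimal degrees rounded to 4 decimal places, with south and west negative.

64.5417, 64.5833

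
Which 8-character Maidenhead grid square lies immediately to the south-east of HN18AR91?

HN18br00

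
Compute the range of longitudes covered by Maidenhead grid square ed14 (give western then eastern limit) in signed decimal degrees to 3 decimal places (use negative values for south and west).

Field E=4, D=3: +4·20° lon, +3·10° lat → SW at lon -100°, lat -60°.
Square 1, 4: +1·2° lon, +4·1° lat → SW at lon -98°, lat -56°.
Cell spans 2° lon × 1° lat.
west -98.000, east -96.000.

-98.000, -96.000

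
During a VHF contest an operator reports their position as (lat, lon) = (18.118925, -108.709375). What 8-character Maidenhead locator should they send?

DK58pc48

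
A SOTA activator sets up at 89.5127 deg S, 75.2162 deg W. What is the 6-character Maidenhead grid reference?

Offset from 180°W / 90°S: lon 104.7838°, lat 0.4873°.
Field (20°×10°, letters A–R): 104.7838/20 → 5 → F, 0.4873/10 → 0 → A; chars FA.
Square (2°×1°, digits 0–9): 4.7838/2 → 2, 0.4873/1 → 0; chars 20.
Subsquare (5′×2.5′, letters a–x): 0.7838/0.0833333 → 9 → j, 0.4873/0.0416667 → 11 → l; chars jl.

FA20jl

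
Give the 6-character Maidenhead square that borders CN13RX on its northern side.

Latitude subsquare x = 23; +1 → 24, wraps to 0 = a, carry into square.
Latitude square 3; +1 → 4.
The longitude characters are unchanged.

CN14ra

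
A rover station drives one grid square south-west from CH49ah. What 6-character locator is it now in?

Longitude subsquare a = 0; −1 → -1, wraps to 23 = x, carry into square.
Longitude square 4; −1 → 3.
Latitude subsquare h = 7; −1 → 6 = g.

CH39xg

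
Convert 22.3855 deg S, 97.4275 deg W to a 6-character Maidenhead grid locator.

EG17go

Add 180° to longitude and 90° to latitude: 82.5725, 67.6145.
Field: lon ⌊82.5725/20⌋ = 4 → E; lat ⌊67.6145/10⌋ = 6 → G.
Square: lon ⌊2.5725/2⌋ = 1; lat ⌊7.6145/1⌋ = 7.
Subsquare: lon ⌊0.5725/0.0833333⌋ = 6 → g; lat ⌊0.6145/0.0416667⌋ = 14 → o.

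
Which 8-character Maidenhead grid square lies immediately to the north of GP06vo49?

GP06vp40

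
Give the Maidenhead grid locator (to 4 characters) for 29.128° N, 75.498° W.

FL29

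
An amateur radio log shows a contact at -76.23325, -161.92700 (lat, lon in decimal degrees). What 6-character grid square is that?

Add 180° to longitude and 90° to latitude: 18.0730, 13.7668.
Field: lon ⌊18.0730/20⌋ = 0 → A; lat ⌊13.7668/10⌋ = 1 → B.
Square: lon ⌊18.0730/2⌋ = 9; lat ⌊3.7668/1⌋ = 3.
Subsquare: lon ⌊0.0730/0.0833333⌋ = 0 → a; lat ⌊0.7668/0.0416667⌋ = 18 → s.

AB93as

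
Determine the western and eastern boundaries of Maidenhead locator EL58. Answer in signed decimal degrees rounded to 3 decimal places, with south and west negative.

Field E=4, L=11: +4·20° lon, +11·10° lat → SW at lon -100°, lat 20°.
Square 5, 8: +5·2° lon, +8·1° lat → SW at lon -90°, lat 28°.
Cell spans 2° lon × 1° lat.
west -90.000, east -88.000.

-90.000, -88.000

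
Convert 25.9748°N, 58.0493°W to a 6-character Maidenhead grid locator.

Offset from 180°W / 90°S: lon 121.9507°, lat 115.9748°.
Field (20°×10°, letters A–R): lon ⌊121.9507/20⌋ = 6 → G; lat ⌊115.9748/10⌋ = 11 → L.
Square (2°×1°, digits 0–9): lon ⌊1.9507/2⌋ = 0; lat ⌊5.9748/1⌋ = 5.
Subsquare (5′×2.5′, letters a–x): lon ⌊1.9507/0.0833333⌋ = 23 → x; lat ⌊0.9748/0.0416667⌋ = 23 → x.

GL05xx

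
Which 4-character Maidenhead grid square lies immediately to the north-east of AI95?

Longitude square 9; +1 → 10, wraps to 0, carry into field.
Longitude field A = 0; +1 → 1 = B.
Latitude square 5; +1 → 6.

BI06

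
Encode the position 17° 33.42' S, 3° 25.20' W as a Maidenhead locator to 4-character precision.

Add 180° to longitude and 90° to latitude: 176.58, 72.44.
Field: 176.58/20 → 8 → I, 72.44/10 → 7 → H; chars IH.
Square: 16.58/2 → 8, 2.44/1 → 2; chars 82.

IH82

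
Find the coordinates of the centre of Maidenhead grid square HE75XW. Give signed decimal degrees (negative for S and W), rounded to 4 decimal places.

-44.0625, -24.0417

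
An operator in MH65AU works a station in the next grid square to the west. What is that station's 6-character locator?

MH55xu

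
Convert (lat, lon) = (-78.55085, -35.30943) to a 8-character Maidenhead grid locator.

HB21ik27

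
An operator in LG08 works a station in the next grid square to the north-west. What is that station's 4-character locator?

Longitude square 0; −1 → -1, wraps to 9, carry into field.
Longitude field L = 11; −1 → 10 = K.
Latitude square 8; +1 → 9.

KG99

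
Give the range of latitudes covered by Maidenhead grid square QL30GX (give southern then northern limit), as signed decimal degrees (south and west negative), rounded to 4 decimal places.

Field Q=16, L=11: +16·20° lon, +11·10° lat → SW at lon 140°, lat 20°.
Square 3, 0: +3·2° lon, +0·1° lat → SW at lon 146°, lat 20°.
Subsquare g=6, x=23: +6·0.0833333° lon, +23·0.0416667° lat → SW at lon 146.5°, lat 20.9583°.
Cell spans 0.0833333° lon × 0.0416667° lat.
south 20.9583, north 21.0000.

20.9583, 21.0000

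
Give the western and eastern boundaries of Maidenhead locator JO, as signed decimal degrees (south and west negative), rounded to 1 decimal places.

0.0, 20.0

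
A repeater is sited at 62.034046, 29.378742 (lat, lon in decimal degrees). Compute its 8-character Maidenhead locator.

KP42qa58

Shift to the Maidenhead origin (180°W, 90°S): lon 209.37874, lat 152.03405.
Field: lon ⌊209.37874/20⌋ = 10 → K; lat ⌊152.03405/10⌋ = 15 → P.
Square: lon ⌊9.37874/2⌋ = 4; lat ⌊2.03405/1⌋ = 2.
Subsquare: lon ⌊1.37874/0.0833333⌋ = 16 → q; lat ⌊0.03405/0.0416667⌋ = 0 → a.
Extended square: lon ⌊0.04541/0.00833333⌋ = 5; lat ⌊0.03405/0.00416667⌋ = 8.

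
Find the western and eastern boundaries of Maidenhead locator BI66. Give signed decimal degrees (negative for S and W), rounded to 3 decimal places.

-148.000, -146.000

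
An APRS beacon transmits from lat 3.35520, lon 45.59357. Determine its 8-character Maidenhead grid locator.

LJ23ti15

Shift to the Maidenhead origin (180°W, 90°S): lon 225.59357, lat 93.35520.
Field: lon ⌊225.59357/20⌋ = 11 → L; lat ⌊93.35520/10⌋ = 9 → J.
Square: lon ⌊5.59357/2⌋ = 2; lat ⌊3.35520/1⌋ = 3.
Subsquare: lon ⌊1.59357/0.0833333⌋ = 19 → t; lat ⌊0.35520/0.0416667⌋ = 8 → i.
Extended square: lon ⌊0.01024/0.00833333⌋ = 1; lat ⌊0.02187/0.00416667⌋ = 5.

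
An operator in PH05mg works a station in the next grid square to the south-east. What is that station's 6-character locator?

PH05nf

Longitude subsquare m = 12; +1 → 13 = n.
Latitude subsquare g = 6; −1 → 5 = f.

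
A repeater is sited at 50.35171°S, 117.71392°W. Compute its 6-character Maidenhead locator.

DD19dp

Add 180° to longitude and 90° to latitude: 62.2861, 39.6483.
Field (20°×10°, letters A–R): lon ⌊62.2861/20⌋ = 3 → D; lat ⌊39.6483/10⌋ = 3 → D.
Square (2°×1°, digits 0–9): lon ⌊2.2861/2⌋ = 1; lat ⌊9.6483/1⌋ = 9.
Subsquare (5′×2.5′, letters a–x): lon ⌊0.2861/0.0833333⌋ = 3 → d; lat ⌊0.6483/0.0416667⌋ = 15 → p.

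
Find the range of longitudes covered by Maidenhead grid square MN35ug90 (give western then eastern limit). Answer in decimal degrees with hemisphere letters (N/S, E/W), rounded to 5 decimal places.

Field M=12, N=13: +12·20° lon, +13·10° lat → SW at lon 60°, lat 40°.
Square 3, 5: +3·2° lon, +5·1° lat → SW at lon 66°, lat 45°.
Subsquare u=20, g=6: +20·0.0833333° lon, +6·0.0416667° lat → SW at lon 67.6667°, lat 45.25°.
Extended square 9, 0: +9·0.00833333° lon, +0·0.00416667° lat → SW at lon 67.7417°, lat 45.25°.
Cell spans 0.00833333° lon × 0.00416667° lat.
west 67.74167° E, east 67.75000° E.

67.74167° E, 67.75000° E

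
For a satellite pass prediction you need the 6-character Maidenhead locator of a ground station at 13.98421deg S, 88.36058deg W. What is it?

EH56ta

Add 180° to longitude and 90° to latitude: 91.6394, 76.0158.
Field: lon ⌊91.6394/20⌋ = 4 → E; lat ⌊76.0158/10⌋ = 7 → H.
Square: lon ⌊11.6394/2⌋ = 5; lat ⌊6.0158/1⌋ = 6.
Subsquare: lon ⌊1.6394/0.0833333⌋ = 19 → t; lat ⌊0.0158/0.0416667⌋ = 0 → a.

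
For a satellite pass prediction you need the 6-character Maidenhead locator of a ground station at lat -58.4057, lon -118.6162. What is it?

Add 180° to longitude and 90° to latitude: 61.3838, 31.5943.
Field: lon ⌊61.3838/20⌋ = 3 → D; lat ⌊31.5943/10⌋ = 3 → D.
Square: lon ⌊1.3838/2⌋ = 0; lat ⌊1.5943/1⌋ = 1.
Subsquare: lon ⌊1.3838/0.0833333⌋ = 16 → q; lat ⌊0.5943/0.0416667⌋ = 14 → o.

DD01qo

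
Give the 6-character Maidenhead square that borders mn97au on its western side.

Longitude subsquare a = 0; −1 → -1, wraps to 23 = x, carry into square.
Longitude square 9; −1 → 8.
The latitude characters are unchanged.

MN87xu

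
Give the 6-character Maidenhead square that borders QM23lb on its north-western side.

Longitude subsquare l = 11; −1 → 10 = k.
Latitude subsquare b = 1; +1 → 2 = c.

QM23kc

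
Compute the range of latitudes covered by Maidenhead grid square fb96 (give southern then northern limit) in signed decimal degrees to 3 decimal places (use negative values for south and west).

-74.000, -73.000

Field F=5, B=1: +5·20° lon, +1·10° lat → SW at lon -80°, lat -80°.
Square 9, 6: +9·2° lon, +6·1° lat → SW at lon -62°, lat -74°.
Cell spans 2° lon × 1° lat.
south -74.000, north -73.000.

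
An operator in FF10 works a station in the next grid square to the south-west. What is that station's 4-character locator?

Longitude square 1; −1 → 0.
Latitude square 0; −1 → -1, wraps to 9, carry into field.
Latitude field F = 5; −1 → 4 = E.

FE09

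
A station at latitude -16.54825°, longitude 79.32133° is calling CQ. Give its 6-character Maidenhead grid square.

MH93pk

Add 180° to longitude and 90° to latitude: 259.3213, 73.4518.
Field: lon ⌊259.3213/20⌋ = 12 → M; lat ⌊73.4518/10⌋ = 7 → H.
Square: lon ⌊19.3213/2⌋ = 9; lat ⌊3.4518/1⌋ = 3.
Subsquare: lon ⌊1.3213/0.0833333⌋ = 15 → p; lat ⌊0.4518/0.0416667⌋ = 10 → k.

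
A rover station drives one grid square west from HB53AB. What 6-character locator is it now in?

Longitude subsquare a = 0; −1 → -1, wraps to 23 = x, carry into square.
Longitude square 5; −1 → 4.
The latitude characters are unchanged.

HB43xb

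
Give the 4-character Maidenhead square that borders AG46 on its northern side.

Latitude square 6; +1 → 7.
The longitude characters are unchanged.

AG47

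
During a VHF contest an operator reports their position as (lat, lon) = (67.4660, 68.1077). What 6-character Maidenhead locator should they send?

MP47bl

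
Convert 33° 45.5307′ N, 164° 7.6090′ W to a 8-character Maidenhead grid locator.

Offset from 180°W / 90°S: lon 15.87318°, lat 123.75885°.
Field (20°×10°, letters A–R): lon ⌊15.87318/20⌋ = 0 → A; lat ⌊123.75885/10⌋ = 12 → M.
Square (2°×1°, digits 0–9): lon ⌊15.87318/2⌋ = 7; lat ⌊3.75885/1⌋ = 3.
Subsquare (5′×2.5′, letters a–x): lon ⌊1.87318/0.0833333⌋ = 22 → w; lat ⌊0.75885/0.0416667⌋ = 18 → s.
Extended square (30″×15″, digits 0–9): lon ⌊0.03985/0.00833333⌋ = 4; lat ⌊0.00885/0.00416667⌋ = 2.

AM73ws42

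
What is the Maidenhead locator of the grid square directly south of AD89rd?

Latitude subsquare d = 3; −1 → 2 = c.
The longitude characters are unchanged.

AD89rc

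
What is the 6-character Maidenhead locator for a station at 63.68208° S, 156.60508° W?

Shift to the Maidenhead origin (180°W, 90°S): lon 23.3949, lat 26.3179.
Field (20°×10°, letters A–R): 23.3949/20 → 1 → B, 26.3179/10 → 2 → C; chars BC.
Square (2°×1°, digits 0–9): 3.3949/2 → 1, 6.3179/1 → 6; chars 16.
Subsquare (5′×2.5′, letters a–x): 1.3949/0.0833333 → 16 → q, 0.3179/0.0416667 → 7 → h; chars qh.

BC16qh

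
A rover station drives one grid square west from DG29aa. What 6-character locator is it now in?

Longitude subsquare a = 0; −1 → -1, wraps to 23 = x, carry into square.
Longitude square 2; −1 → 1.
The latitude characters are unchanged.

DG19xa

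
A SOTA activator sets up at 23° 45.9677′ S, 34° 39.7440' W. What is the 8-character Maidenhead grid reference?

HG26qf06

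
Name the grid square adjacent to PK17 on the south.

PK16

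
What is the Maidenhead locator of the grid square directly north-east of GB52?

Longitude square 5; +1 → 6.
Latitude square 2; +1 → 3.

GB63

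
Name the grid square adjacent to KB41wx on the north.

KB42wa

Latitude subsquare x = 23; +1 → 24, wraps to 0 = a, carry into square.
Latitude square 1; +1 → 2.
The longitude characters are unchanged.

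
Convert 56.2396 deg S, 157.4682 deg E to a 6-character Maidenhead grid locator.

Add 180° to longitude and 90° to latitude: 337.4682, 33.7604.
Field: 337.4682/20 → 16 → Q, 33.7604/10 → 3 → D; chars QD.
Square: 17.4682/2 → 8, 3.7604/1 → 3; chars 83.
Subsquare: 1.4682/0.0833333 → 17 → r, 0.7604/0.0416667 → 18 → s; chars rs.

QD83rs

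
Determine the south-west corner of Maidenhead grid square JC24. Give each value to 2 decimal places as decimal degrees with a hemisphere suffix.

Field J=9, C=2: +9·20° lon, +2·10° lat → SW at lon 0°, lat -70°.
Square 2, 4: +2·2° lon, +4·1° lat → SW at lon 4°, lat -66°.
latitude 66.00° S, longitude 4.00° E.

66.00° S, 4.00° E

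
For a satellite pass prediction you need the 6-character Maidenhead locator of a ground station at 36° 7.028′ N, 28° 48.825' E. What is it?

KM46jc

Add 180° to longitude and 90° to latitude: 208.8137, 126.1171.
Field: lon ⌊208.8137/20⌋ = 10 → K; lat ⌊126.1171/10⌋ = 12 → M.
Square: lon ⌊8.8137/2⌋ = 4; lat ⌊6.1171/1⌋ = 6.
Subsquare: lon ⌊0.8137/0.0833333⌋ = 9 → j; lat ⌊0.1171/0.0416667⌋ = 2 → c.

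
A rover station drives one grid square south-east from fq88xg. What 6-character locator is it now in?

FQ98af

Longitude subsquare x = 23; +1 → 24, wraps to 0 = a, carry into square.
Longitude square 8; +1 → 9.
Latitude subsquare g = 6; −1 → 5 = f.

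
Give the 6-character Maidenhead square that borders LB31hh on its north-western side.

Longitude subsquare h = 7; −1 → 6 = g.
Latitude subsquare h = 7; +1 → 8 = i.

LB31gi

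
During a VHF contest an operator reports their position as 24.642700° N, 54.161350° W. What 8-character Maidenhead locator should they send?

Shift to the Maidenhead origin (180°W, 90°S): lon 125.83865, lat 114.64270.
Field: lon ⌊125.83865/20⌋ = 6 → G; lat ⌊114.64270/10⌋ = 11 → L.
Square: lon ⌊5.83865/2⌋ = 2; lat ⌊4.64270/1⌋ = 4.
Subsquare: lon ⌊1.83865/0.0833333⌋ = 22 → w; lat ⌊0.64270/0.0416667⌋ = 15 → p.
Extended square: lon ⌊0.00532/0.00833333⌋ = 0; lat ⌊0.01770/0.00416667⌋ = 4.

GL24wp04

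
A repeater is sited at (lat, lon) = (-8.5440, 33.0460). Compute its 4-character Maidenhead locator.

Offset from 180°W / 90°S: lon 213.05°, lat 81.46°.
Field: 213.05/20 → 10 → K, 81.46/10 → 8 → I; chars KI.
Square: 13.05/2 → 6, 1.46/1 → 1; chars 61.

KI61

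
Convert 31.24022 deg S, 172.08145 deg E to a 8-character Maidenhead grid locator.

Shift to the Maidenhead origin (180°W, 90°S): lon 352.08145, lat 58.75978.
Field (20°×10°, letters A–R): lon ⌊352.08145/20⌋ = 17 → R; lat ⌊58.75978/10⌋ = 5 → F.
Square (2°×1°, digits 0–9): lon ⌊12.08145/2⌋ = 6; lat ⌊8.75978/1⌋ = 8.
Subsquare (5′×2.5′, letters a–x): lon ⌊0.08145/0.0833333⌋ = 0 → a; lat ⌊0.75978/0.0416667⌋ = 18 → s.
Extended square (30″×15″, digits 0–9): lon ⌊0.08145/0.00833333⌋ = 9; lat ⌊0.00978/0.00416667⌋ = 2.

RF68as92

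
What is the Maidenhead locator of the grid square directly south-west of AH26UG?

AH26tf

Longitude subsquare u = 20; −1 → 19 = t.
Latitude subsquare g = 6; −1 → 5 = f.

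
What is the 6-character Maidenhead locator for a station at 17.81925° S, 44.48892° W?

Offset from 180°W / 90°S: lon 135.5111°, lat 72.1808°.
Field: 135.5111/20 → 6 → G, 72.1808/10 → 7 → H; chars GH.
Square: 15.5111/2 → 7, 2.1808/1 → 2; chars 72.
Subsquare: 1.5111/0.0833333 → 18 → s, 0.1808/0.0416667 → 4 → e; chars se.

GH72se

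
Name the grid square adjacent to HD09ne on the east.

HD09oe

Longitude subsquare n = 13; +1 → 14 = o.
The latitude characters are unchanged.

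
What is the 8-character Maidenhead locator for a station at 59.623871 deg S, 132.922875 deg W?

Shift to the Maidenhead origin (180°W, 90°S): lon 47.07712, lat 30.37613.
Field: 47.07712/20 → 2 → C, 30.37613/10 → 3 → D; chars CD.
Square: 7.07712/2 → 3, 0.37613/1 → 0; chars 30.
Subsquare: 1.07712/0.0833333 → 12 → m, 0.37613/0.0416667 → 9 → j; chars mj.
Extended square: 0.07712/0.00833333 → 9, 0.00113/0.00416667 → 0; chars 90.

CD30mj90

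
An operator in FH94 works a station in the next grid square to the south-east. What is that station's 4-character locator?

GH03

Longitude square 9; +1 → 10, wraps to 0, carry into field.
Longitude field F = 5; +1 → 6 = G.
Latitude square 4; −1 → 3.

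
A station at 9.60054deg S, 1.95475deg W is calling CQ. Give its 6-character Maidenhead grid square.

II90aj

Shift to the Maidenhead origin (180°W, 90°S): lon 178.0453, lat 80.3995.
Field: lon ⌊178.0453/20⌋ = 8 → I; lat ⌊80.3995/10⌋ = 8 → I.
Square: lon ⌊18.0453/2⌋ = 9; lat ⌊0.3995/1⌋ = 0.
Subsquare: lon ⌊0.0453/0.0833333⌋ = 0 → a; lat ⌊0.3995/0.0416667⌋ = 9 → j.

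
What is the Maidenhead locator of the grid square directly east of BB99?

Longitude square 9; +1 → 10, wraps to 0, carry into field.
Longitude field B = 1; +1 → 2 = C.
The latitude characters are unchanged.

CB09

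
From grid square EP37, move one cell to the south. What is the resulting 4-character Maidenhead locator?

Latitude square 7; −1 → 6.
The longitude characters are unchanged.

EP36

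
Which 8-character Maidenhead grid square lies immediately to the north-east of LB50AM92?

Longitude extended square 9; +1 → 10, wraps to 0, carry into subsquare.
Longitude subsquare a = 0; +1 → 1 = b.
Latitude extended square 2; +1 → 3.

LB50bm03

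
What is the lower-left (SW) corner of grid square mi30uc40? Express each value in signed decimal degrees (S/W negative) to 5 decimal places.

-9.91667, 67.70000

Field M=12, I=8: +12·20° lon, +8·10° lat → SW at lon 60°, lat -10°.
Square 3, 0: +3·2° lon, +0·1° lat → SW at lon 66°, lat -10°.
Subsquare u=20, c=2: +20·0.0833333° lon, +2·0.0416667° lat → SW at lon 67.6667°, lat -9.91667°.
Extended square 4, 0: +4·0.00833333° lon, +0·0.00416667° lat → SW at lon 67.7°, lat -9.91667°.
latitude -9.91667, longitude 67.70000.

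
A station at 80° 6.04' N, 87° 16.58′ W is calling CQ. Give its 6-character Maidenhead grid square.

ER60ic

Shift to the Maidenhead origin (180°W, 90°S): lon 92.7237, lat 170.1007.
Field (20°×10°, letters A–R): 92.7237/20 → 4 → E, 170.1007/10 → 17 → R; chars ER.
Square (2°×1°, digits 0–9): 12.7237/2 → 6, 0.1007/1 → 0; chars 60.
Subsquare (5′×2.5′, letters a–x): 0.7237/0.0833333 → 8 → i, 0.1007/0.0416667 → 2 → c; chars ic.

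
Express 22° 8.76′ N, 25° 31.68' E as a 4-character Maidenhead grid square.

Shift to the Maidenhead origin (180°W, 90°S): lon 205.53, lat 112.15.
Field: lon ⌊205.53/20⌋ = 10 → K; lat ⌊112.15/10⌋ = 11 → L.
Square: lon ⌊5.53/2⌋ = 2; lat ⌊2.15/1⌋ = 2.

KL22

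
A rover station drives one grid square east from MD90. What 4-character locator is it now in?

ND00

Longitude square 9; +1 → 10, wraps to 0, carry into field.
Longitude field M = 12; +1 → 13 = N.
The latitude characters are unchanged.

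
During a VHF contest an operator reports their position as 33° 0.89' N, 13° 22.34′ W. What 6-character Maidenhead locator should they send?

IM33ha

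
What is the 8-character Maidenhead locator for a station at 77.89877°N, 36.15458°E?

KQ87bv85

Offset from 180°W / 90°S: lon 216.15458°, lat 167.89877°.
Field: 216.15458/20 → 10 → K, 167.89877/10 → 16 → Q; chars KQ.
Square: 16.15458/2 → 8, 7.89877/1 → 7; chars 87.
Subsquare: 0.15458/0.0833333 → 1 → b, 0.89877/0.0416667 → 21 → v; chars bv.
Extended square: 0.07125/0.00833333 → 8, 0.02377/0.00416667 → 5; chars 85.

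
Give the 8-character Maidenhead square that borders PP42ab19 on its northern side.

PP42ac10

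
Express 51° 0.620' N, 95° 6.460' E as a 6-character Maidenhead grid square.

NO71na

Offset from 180°W / 90°S: lon 275.1077°, lat 141.0103°.
Field: 275.1077/20 → 13 → N, 141.0103/10 → 14 → O; chars NO.
Square: 15.1077/2 → 7, 1.0103/1 → 1; chars 71.
Subsquare: 1.1077/0.0833333 → 13 → n, 0.0103/0.0416667 → 0 → a; chars na.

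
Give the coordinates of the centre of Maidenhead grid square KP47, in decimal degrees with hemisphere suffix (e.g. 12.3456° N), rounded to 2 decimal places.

Field K=10, P=15: +10·20° lon, +15·10° lat → SW at lon 20°, lat 60°.
Square 4, 7: +4·2° lon, +7·1° lat → SW at lon 28°, lat 67°.
Cell spans 2° lon × 1° lat. Centre is SW corner plus half of each.
latitude 67.50° N, longitude 29.00° E.

67.50° N, 29.00° E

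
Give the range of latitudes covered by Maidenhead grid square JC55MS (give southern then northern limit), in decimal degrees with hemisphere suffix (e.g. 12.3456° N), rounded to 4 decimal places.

64.2500° S, 64.2083° S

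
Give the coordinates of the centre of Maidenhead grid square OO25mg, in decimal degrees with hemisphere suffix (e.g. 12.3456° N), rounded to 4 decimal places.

Field O=14, O=14: +14·20° lon, +14·10° lat → SW at lon 100°, lat 50°.
Square 2, 5: +2·2° lon, +5·1° lat → SW at lon 104°, lat 55°.
Subsquare m=12, g=6: +12·0.0833333° lon, +6·0.0416667° lat → SW at lon 105°, lat 55.25°.
Cell spans 0.0833333° lon × 0.0416667° lat. Centre is SW corner plus half of each.
latitude 55.2708° N, longitude 105.0417° E.

55.2708° N, 105.0417° E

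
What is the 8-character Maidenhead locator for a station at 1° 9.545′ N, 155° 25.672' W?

Offset from 180°W / 90°S: lon 24.57213°, lat 91.15908°.
Field (20°×10°, letters A–R): 24.57213/20 → 1 → B, 91.15908/10 → 9 → J; chars BJ.
Square (2°×1°, digits 0–9): 4.57213/2 → 2, 1.15908/1 → 1; chars 21.
Subsquare (5′×2.5′, letters a–x): 0.57213/0.0833333 → 6 → g, 0.15908/0.0416667 → 3 → d; chars gd.
Extended square (30″×15″, digits 0–9): 0.07213/0.00833333 → 8, 0.03408/0.00416667 → 8; chars 88.

BJ21gd88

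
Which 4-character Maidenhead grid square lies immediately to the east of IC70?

Longitude square 7; +1 → 8.
The latitude characters are unchanged.

IC80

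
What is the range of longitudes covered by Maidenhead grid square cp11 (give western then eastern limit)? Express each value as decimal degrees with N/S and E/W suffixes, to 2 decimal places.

Field C=2, P=15: +2·20° lon, +15·10° lat → SW at lon -140°, lat 60°.
Square 1, 1: +1·2° lon, +1·1° lat → SW at lon -138°, lat 61°.
Cell spans 2° lon × 1° lat.
west 138.00° W, east 136.00° W.

138.00° W, 136.00° W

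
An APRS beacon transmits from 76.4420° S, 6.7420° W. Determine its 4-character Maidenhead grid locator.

Shift to the Maidenhead origin (180°W, 90°S): lon 173.26, lat 13.56.
Field: lon ⌊173.26/20⌋ = 8 → I; lat ⌊13.56/10⌋ = 1 → B.
Square: lon ⌊13.26/2⌋ = 6; lat ⌊3.56/1⌋ = 3.

IB63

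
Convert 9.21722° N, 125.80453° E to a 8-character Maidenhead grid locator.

PJ29vf62

Offset from 180°W / 90°S: lon 305.80453°, lat 99.21722°.
Field: lon ⌊305.80453/20⌋ = 15 → P; lat ⌊99.21722/10⌋ = 9 → J.
Square: lon ⌊5.80453/2⌋ = 2; lat ⌊9.21722/1⌋ = 9.
Subsquare: lon ⌊1.80453/0.0833333⌋ = 21 → v; lat ⌊0.21722/0.0416667⌋ = 5 → f.
Extended square: lon ⌊0.05453/0.00833333⌋ = 6; lat ⌊0.00889/0.00416667⌋ = 2.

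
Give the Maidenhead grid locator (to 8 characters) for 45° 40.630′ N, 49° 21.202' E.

Offset from 180°W / 90°S: lon 229.35337°, lat 135.67717°.
Field: lon ⌊229.35337/20⌋ = 11 → L; lat ⌊135.67717/10⌋ = 13 → N.
Square: lon ⌊9.35337/2⌋ = 4; lat ⌊5.67717/1⌋ = 5.
Subsquare: lon ⌊1.35337/0.0833333⌋ = 16 → q; lat ⌊0.67717/0.0416667⌋ = 16 → q.
Extended square: lon ⌊0.02003/0.00833333⌋ = 2; lat ⌊0.01050/0.00416667⌋ = 2.

LN45qq22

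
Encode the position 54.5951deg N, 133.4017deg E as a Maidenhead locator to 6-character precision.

PO64qo

Add 180° to longitude and 90° to latitude: 313.4017, 144.5951.
Field: 313.4017/20 → 15 → P, 144.5951/10 → 14 → O; chars PO.
Square: 13.4017/2 → 6, 4.5951/1 → 4; chars 64.
Subsquare: 1.4017/0.0833333 → 16 → q, 0.5951/0.0416667 → 14 → o; chars qo.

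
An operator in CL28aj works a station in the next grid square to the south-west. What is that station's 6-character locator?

Longitude subsquare a = 0; −1 → -1, wraps to 23 = x, carry into square.
Longitude square 2; −1 → 1.
Latitude subsquare j = 9; −1 → 8 = i.

CL18xi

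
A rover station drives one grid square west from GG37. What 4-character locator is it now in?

GG27

Longitude square 3; −1 → 2.
The latitude characters are unchanged.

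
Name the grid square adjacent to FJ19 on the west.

Longitude square 1; −1 → 0.
The latitude characters are unchanged.

FJ09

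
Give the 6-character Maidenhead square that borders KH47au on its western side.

Longitude subsquare a = 0; −1 → -1, wraps to 23 = x, carry into square.
Longitude square 4; −1 → 3.
The latitude characters are unchanged.

KH37xu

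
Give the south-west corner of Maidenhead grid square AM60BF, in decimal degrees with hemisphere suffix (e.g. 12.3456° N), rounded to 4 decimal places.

30.2083° N, 167.9167° W

Field A=0, M=12: +0·20° lon, +12·10° lat → SW at lon -180°, lat 30°.
Square 6, 0: +6·2° lon, +0·1° lat → SW at lon -168°, lat 30°.
Subsquare b=1, f=5: +1·0.0833333° lon, +5·0.0416667° lat → SW at lon -167.917°, lat 30.2083°.
latitude 30.2083° N, longitude 167.9167° W.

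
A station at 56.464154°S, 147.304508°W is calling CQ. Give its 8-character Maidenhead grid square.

Offset from 180°W / 90°S: lon 32.69549°, lat 33.53585°.
Field: lon ⌊32.69549/20⌋ = 1 → B; lat ⌊33.53585/10⌋ = 3 → D.
Square: lon ⌊12.69549/2⌋ = 6; lat ⌊3.53585/1⌋ = 3.
Subsquare: lon ⌊0.69549/0.0833333⌋ = 8 → i; lat ⌊0.53585/0.0416667⌋ = 12 → m.
Extended square: lon ⌊0.02883/0.00833333⌋ = 3; lat ⌊0.03585/0.00416667⌋ = 8.

BD63im38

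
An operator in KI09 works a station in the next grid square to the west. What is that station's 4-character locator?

JI99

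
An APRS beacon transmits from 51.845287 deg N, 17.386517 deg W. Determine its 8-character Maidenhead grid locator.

IO11hu32

Shift to the Maidenhead origin (180°W, 90°S): lon 162.61348, lat 141.84529.
Field (20°×10°, letters A–R): 162.61348/20 → 8 → I, 141.84529/10 → 14 → O; chars IO.
Square (2°×1°, digits 0–9): 2.61348/2 → 1, 1.84529/1 → 1; chars 11.
Subsquare (5′×2.5′, letters a–x): 0.61348/0.0833333 → 7 → h, 0.84529/0.0416667 → 20 → u; chars hu.
Extended square (30″×15″, digits 0–9): 0.03015/0.00833333 → 3, 0.01195/0.00416667 → 2; chars 32.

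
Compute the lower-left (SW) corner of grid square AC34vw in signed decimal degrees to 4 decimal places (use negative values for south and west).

-65.0833, -172.2500

Field A=0, C=2: +0·20° lon, +2·10° lat → SW at lon -180°, lat -70°.
Square 3, 4: +3·2° lon, +4·1° lat → SW at lon -174°, lat -66°.
Subsquare v=21, w=22: +21·0.0833333° lon, +22·0.0416667° lat → SW at lon -172.25°, lat -65.0833°.
latitude -65.0833, longitude -172.2500.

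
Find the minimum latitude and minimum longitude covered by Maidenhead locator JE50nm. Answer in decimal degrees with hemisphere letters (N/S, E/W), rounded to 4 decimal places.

Field J=9, E=4: +9·20° lon, +4·10° lat → SW at lon 0°, lat -50°.
Square 5, 0: +5·2° lon, +0·1° lat → SW at lon 10°, lat -50°.
Subsquare n=13, m=12: +13·0.0833333° lon, +12·0.0416667° lat → SW at lon 11.0833°, lat -49.5°.
latitude 49.5000° S, longitude 11.0833° E.

49.5000° S, 11.0833° E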